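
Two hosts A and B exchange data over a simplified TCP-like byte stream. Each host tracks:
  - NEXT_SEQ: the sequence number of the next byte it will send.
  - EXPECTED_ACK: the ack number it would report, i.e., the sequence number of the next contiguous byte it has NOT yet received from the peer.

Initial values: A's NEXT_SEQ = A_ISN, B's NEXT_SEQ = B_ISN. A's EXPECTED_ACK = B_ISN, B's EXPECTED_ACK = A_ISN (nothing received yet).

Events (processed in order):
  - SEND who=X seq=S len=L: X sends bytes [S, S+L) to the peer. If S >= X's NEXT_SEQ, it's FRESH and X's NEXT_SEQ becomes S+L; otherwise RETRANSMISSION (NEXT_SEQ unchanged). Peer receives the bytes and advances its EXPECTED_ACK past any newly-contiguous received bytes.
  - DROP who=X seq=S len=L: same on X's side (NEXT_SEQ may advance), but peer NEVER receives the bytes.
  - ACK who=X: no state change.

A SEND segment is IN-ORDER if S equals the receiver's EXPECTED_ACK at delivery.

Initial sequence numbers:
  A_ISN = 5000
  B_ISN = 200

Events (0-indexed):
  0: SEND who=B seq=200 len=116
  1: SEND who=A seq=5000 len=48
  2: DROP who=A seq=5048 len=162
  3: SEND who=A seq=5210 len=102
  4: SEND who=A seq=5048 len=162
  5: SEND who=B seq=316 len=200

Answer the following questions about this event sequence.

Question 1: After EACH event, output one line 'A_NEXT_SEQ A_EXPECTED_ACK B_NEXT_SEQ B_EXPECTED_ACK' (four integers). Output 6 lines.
5000 316 316 5000
5048 316 316 5048
5210 316 316 5048
5312 316 316 5048
5312 316 316 5312
5312 516 516 5312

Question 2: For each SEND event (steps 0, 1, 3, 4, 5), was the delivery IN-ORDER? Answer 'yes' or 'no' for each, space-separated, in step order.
Answer: yes yes no yes yes

Derivation:
Step 0: SEND seq=200 -> in-order
Step 1: SEND seq=5000 -> in-order
Step 3: SEND seq=5210 -> out-of-order
Step 4: SEND seq=5048 -> in-order
Step 5: SEND seq=316 -> in-order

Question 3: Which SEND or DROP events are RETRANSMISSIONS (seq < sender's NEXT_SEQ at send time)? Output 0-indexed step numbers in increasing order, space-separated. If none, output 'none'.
Step 0: SEND seq=200 -> fresh
Step 1: SEND seq=5000 -> fresh
Step 2: DROP seq=5048 -> fresh
Step 3: SEND seq=5210 -> fresh
Step 4: SEND seq=5048 -> retransmit
Step 5: SEND seq=316 -> fresh

Answer: 4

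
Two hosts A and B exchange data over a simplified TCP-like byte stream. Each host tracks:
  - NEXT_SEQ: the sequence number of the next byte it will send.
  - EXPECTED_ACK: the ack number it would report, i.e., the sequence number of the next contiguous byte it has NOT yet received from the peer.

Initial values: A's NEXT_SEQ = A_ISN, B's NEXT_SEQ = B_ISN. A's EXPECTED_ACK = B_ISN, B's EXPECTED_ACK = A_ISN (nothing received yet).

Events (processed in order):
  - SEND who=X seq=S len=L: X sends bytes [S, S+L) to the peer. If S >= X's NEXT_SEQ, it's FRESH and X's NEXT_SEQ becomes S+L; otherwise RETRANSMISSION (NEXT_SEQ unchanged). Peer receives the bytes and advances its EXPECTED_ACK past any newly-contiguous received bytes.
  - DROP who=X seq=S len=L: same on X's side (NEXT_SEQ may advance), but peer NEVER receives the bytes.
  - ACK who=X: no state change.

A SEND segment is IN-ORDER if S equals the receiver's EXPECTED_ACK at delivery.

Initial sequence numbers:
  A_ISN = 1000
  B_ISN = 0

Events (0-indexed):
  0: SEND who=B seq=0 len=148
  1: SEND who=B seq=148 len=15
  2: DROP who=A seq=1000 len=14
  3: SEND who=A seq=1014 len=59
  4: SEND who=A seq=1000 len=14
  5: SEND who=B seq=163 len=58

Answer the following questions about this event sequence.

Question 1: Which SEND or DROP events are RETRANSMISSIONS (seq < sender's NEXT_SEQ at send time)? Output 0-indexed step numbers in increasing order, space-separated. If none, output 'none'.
Answer: 4

Derivation:
Step 0: SEND seq=0 -> fresh
Step 1: SEND seq=148 -> fresh
Step 2: DROP seq=1000 -> fresh
Step 3: SEND seq=1014 -> fresh
Step 4: SEND seq=1000 -> retransmit
Step 5: SEND seq=163 -> fresh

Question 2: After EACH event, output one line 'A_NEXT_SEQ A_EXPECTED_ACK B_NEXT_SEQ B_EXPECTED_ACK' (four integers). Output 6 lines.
1000 148 148 1000
1000 163 163 1000
1014 163 163 1000
1073 163 163 1000
1073 163 163 1073
1073 221 221 1073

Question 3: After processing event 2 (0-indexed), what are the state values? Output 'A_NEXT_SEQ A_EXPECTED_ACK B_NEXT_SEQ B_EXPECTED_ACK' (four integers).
After event 0: A_seq=1000 A_ack=148 B_seq=148 B_ack=1000
After event 1: A_seq=1000 A_ack=163 B_seq=163 B_ack=1000
After event 2: A_seq=1014 A_ack=163 B_seq=163 B_ack=1000

1014 163 163 1000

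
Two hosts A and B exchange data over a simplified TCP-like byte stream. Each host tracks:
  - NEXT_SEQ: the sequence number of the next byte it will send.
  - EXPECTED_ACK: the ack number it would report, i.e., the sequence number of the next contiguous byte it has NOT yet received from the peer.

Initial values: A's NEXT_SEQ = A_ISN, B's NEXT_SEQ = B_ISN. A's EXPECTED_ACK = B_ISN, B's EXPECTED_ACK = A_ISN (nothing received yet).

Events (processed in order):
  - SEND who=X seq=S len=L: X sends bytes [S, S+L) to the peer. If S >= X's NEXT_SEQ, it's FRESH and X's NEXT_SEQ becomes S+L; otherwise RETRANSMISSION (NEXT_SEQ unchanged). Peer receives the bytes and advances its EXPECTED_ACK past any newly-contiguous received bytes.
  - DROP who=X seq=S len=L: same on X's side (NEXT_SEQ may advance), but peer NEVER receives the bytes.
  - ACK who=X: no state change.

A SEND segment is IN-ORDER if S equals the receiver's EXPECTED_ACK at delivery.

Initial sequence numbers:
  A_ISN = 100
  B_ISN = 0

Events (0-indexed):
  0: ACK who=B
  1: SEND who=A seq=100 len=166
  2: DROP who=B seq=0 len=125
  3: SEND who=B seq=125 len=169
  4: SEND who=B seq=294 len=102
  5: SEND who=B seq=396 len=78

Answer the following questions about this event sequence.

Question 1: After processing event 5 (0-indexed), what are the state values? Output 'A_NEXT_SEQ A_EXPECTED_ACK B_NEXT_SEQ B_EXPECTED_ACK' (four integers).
After event 0: A_seq=100 A_ack=0 B_seq=0 B_ack=100
After event 1: A_seq=266 A_ack=0 B_seq=0 B_ack=266
After event 2: A_seq=266 A_ack=0 B_seq=125 B_ack=266
After event 3: A_seq=266 A_ack=0 B_seq=294 B_ack=266
After event 4: A_seq=266 A_ack=0 B_seq=396 B_ack=266
After event 5: A_seq=266 A_ack=0 B_seq=474 B_ack=266

266 0 474 266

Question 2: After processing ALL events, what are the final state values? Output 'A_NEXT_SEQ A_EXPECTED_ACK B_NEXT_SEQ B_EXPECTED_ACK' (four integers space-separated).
After event 0: A_seq=100 A_ack=0 B_seq=0 B_ack=100
After event 1: A_seq=266 A_ack=0 B_seq=0 B_ack=266
After event 2: A_seq=266 A_ack=0 B_seq=125 B_ack=266
After event 3: A_seq=266 A_ack=0 B_seq=294 B_ack=266
After event 4: A_seq=266 A_ack=0 B_seq=396 B_ack=266
After event 5: A_seq=266 A_ack=0 B_seq=474 B_ack=266

Answer: 266 0 474 266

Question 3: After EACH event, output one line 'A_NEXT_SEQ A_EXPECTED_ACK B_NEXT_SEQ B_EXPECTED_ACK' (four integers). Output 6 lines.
100 0 0 100
266 0 0 266
266 0 125 266
266 0 294 266
266 0 396 266
266 0 474 266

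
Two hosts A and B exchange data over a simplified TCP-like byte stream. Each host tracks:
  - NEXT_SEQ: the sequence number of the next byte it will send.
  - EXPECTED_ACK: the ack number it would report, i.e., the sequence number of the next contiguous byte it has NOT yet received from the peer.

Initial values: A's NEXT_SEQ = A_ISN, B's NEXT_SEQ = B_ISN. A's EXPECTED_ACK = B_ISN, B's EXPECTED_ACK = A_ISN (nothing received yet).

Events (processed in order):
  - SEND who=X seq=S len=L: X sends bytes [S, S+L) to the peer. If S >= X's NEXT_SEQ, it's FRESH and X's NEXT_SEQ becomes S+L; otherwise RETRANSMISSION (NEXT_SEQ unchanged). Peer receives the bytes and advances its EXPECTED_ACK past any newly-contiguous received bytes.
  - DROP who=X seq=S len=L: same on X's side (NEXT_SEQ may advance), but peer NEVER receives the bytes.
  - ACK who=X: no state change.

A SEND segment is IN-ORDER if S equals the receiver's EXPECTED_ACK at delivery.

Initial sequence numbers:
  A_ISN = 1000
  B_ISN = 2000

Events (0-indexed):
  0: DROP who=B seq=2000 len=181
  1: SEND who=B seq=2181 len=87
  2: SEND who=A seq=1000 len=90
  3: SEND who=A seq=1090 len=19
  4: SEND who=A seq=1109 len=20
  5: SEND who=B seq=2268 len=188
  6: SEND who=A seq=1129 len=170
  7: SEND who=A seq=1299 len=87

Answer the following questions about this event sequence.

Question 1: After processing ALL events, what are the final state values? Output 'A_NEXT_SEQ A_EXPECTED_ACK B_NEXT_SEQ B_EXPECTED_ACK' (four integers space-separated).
Answer: 1386 2000 2456 1386

Derivation:
After event 0: A_seq=1000 A_ack=2000 B_seq=2181 B_ack=1000
After event 1: A_seq=1000 A_ack=2000 B_seq=2268 B_ack=1000
After event 2: A_seq=1090 A_ack=2000 B_seq=2268 B_ack=1090
After event 3: A_seq=1109 A_ack=2000 B_seq=2268 B_ack=1109
After event 4: A_seq=1129 A_ack=2000 B_seq=2268 B_ack=1129
After event 5: A_seq=1129 A_ack=2000 B_seq=2456 B_ack=1129
After event 6: A_seq=1299 A_ack=2000 B_seq=2456 B_ack=1299
After event 7: A_seq=1386 A_ack=2000 B_seq=2456 B_ack=1386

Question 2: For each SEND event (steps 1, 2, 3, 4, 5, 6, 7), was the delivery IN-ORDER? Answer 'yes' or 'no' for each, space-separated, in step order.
Answer: no yes yes yes no yes yes

Derivation:
Step 1: SEND seq=2181 -> out-of-order
Step 2: SEND seq=1000 -> in-order
Step 3: SEND seq=1090 -> in-order
Step 4: SEND seq=1109 -> in-order
Step 5: SEND seq=2268 -> out-of-order
Step 6: SEND seq=1129 -> in-order
Step 7: SEND seq=1299 -> in-order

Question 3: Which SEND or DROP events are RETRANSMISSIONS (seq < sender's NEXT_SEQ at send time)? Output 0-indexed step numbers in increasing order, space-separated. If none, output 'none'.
Answer: none

Derivation:
Step 0: DROP seq=2000 -> fresh
Step 1: SEND seq=2181 -> fresh
Step 2: SEND seq=1000 -> fresh
Step 3: SEND seq=1090 -> fresh
Step 4: SEND seq=1109 -> fresh
Step 5: SEND seq=2268 -> fresh
Step 6: SEND seq=1129 -> fresh
Step 7: SEND seq=1299 -> fresh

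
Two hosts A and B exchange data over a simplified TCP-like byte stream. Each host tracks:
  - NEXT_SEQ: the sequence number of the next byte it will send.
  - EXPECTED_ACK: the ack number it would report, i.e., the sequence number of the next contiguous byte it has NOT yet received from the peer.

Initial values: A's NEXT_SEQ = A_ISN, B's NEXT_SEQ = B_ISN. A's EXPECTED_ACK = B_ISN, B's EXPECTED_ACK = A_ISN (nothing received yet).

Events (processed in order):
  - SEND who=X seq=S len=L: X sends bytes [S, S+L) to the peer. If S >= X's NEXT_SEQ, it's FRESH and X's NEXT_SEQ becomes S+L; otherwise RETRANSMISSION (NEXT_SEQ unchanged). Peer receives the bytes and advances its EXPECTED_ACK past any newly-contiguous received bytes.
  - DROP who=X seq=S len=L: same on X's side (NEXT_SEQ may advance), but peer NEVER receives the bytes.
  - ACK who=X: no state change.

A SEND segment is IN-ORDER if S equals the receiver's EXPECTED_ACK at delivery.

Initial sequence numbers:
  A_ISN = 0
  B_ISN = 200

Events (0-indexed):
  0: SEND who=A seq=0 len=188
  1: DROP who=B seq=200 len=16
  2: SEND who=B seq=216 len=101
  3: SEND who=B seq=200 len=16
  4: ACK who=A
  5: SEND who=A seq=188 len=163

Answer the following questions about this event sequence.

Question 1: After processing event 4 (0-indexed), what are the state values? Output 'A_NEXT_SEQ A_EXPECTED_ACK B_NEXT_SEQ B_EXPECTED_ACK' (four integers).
After event 0: A_seq=188 A_ack=200 B_seq=200 B_ack=188
After event 1: A_seq=188 A_ack=200 B_seq=216 B_ack=188
After event 2: A_seq=188 A_ack=200 B_seq=317 B_ack=188
After event 3: A_seq=188 A_ack=317 B_seq=317 B_ack=188
After event 4: A_seq=188 A_ack=317 B_seq=317 B_ack=188

188 317 317 188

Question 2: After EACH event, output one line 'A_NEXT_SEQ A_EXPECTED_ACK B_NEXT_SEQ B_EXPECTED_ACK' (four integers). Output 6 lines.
188 200 200 188
188 200 216 188
188 200 317 188
188 317 317 188
188 317 317 188
351 317 317 351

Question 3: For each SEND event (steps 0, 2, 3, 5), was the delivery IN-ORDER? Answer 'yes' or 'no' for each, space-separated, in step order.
Step 0: SEND seq=0 -> in-order
Step 2: SEND seq=216 -> out-of-order
Step 3: SEND seq=200 -> in-order
Step 5: SEND seq=188 -> in-order

Answer: yes no yes yes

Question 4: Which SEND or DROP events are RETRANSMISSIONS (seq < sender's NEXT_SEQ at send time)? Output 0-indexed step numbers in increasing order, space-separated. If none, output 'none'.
Answer: 3

Derivation:
Step 0: SEND seq=0 -> fresh
Step 1: DROP seq=200 -> fresh
Step 2: SEND seq=216 -> fresh
Step 3: SEND seq=200 -> retransmit
Step 5: SEND seq=188 -> fresh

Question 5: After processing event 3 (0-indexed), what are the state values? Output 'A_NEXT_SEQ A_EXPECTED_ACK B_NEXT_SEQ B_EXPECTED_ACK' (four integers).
After event 0: A_seq=188 A_ack=200 B_seq=200 B_ack=188
After event 1: A_seq=188 A_ack=200 B_seq=216 B_ack=188
After event 2: A_seq=188 A_ack=200 B_seq=317 B_ack=188
After event 3: A_seq=188 A_ack=317 B_seq=317 B_ack=188

188 317 317 188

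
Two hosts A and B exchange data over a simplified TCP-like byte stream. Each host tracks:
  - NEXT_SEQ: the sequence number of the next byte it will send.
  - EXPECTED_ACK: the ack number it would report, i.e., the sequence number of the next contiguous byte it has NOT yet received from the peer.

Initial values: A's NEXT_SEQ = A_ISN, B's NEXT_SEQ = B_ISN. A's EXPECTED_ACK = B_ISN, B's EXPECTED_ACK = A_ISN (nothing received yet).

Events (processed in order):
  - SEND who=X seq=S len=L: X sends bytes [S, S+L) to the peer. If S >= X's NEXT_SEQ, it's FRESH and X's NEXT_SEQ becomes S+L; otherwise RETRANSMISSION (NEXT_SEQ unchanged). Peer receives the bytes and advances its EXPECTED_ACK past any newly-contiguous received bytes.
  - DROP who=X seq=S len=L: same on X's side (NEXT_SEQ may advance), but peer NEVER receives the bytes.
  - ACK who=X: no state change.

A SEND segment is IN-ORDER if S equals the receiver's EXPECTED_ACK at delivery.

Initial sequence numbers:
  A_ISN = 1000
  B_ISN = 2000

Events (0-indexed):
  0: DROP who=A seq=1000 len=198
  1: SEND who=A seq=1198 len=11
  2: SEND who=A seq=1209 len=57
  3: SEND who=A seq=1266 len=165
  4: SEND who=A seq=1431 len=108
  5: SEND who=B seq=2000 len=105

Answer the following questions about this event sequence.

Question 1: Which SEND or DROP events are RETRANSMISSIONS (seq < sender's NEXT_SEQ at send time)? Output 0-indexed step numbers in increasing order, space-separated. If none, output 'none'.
Step 0: DROP seq=1000 -> fresh
Step 1: SEND seq=1198 -> fresh
Step 2: SEND seq=1209 -> fresh
Step 3: SEND seq=1266 -> fresh
Step 4: SEND seq=1431 -> fresh
Step 5: SEND seq=2000 -> fresh

Answer: none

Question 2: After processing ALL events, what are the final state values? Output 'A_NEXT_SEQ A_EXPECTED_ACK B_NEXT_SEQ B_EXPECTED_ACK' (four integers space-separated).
Answer: 1539 2105 2105 1000

Derivation:
After event 0: A_seq=1198 A_ack=2000 B_seq=2000 B_ack=1000
After event 1: A_seq=1209 A_ack=2000 B_seq=2000 B_ack=1000
After event 2: A_seq=1266 A_ack=2000 B_seq=2000 B_ack=1000
After event 3: A_seq=1431 A_ack=2000 B_seq=2000 B_ack=1000
After event 4: A_seq=1539 A_ack=2000 B_seq=2000 B_ack=1000
After event 5: A_seq=1539 A_ack=2105 B_seq=2105 B_ack=1000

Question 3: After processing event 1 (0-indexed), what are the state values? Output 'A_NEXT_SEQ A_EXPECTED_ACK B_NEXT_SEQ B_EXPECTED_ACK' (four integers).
After event 0: A_seq=1198 A_ack=2000 B_seq=2000 B_ack=1000
After event 1: A_seq=1209 A_ack=2000 B_seq=2000 B_ack=1000

1209 2000 2000 1000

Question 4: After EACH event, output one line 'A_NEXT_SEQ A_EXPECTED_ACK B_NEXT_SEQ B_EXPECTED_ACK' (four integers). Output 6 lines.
1198 2000 2000 1000
1209 2000 2000 1000
1266 2000 2000 1000
1431 2000 2000 1000
1539 2000 2000 1000
1539 2105 2105 1000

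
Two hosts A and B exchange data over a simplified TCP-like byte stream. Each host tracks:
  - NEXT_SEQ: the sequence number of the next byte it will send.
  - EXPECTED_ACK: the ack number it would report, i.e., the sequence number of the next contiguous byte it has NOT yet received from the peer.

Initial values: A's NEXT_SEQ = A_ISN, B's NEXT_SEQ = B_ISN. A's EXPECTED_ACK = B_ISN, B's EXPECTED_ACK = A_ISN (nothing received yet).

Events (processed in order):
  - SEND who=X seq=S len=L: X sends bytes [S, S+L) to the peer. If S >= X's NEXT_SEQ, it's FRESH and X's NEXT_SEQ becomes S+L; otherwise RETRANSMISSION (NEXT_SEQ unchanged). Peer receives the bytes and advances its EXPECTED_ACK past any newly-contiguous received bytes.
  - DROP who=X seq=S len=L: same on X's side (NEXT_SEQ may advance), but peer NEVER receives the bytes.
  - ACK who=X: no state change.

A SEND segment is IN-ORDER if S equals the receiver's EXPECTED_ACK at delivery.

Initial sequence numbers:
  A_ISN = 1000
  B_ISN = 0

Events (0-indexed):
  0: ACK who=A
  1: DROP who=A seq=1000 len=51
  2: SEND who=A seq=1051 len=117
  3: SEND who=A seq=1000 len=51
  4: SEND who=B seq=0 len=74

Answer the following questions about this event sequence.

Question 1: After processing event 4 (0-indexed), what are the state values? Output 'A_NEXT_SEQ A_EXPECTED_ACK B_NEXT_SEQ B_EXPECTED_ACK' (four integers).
After event 0: A_seq=1000 A_ack=0 B_seq=0 B_ack=1000
After event 1: A_seq=1051 A_ack=0 B_seq=0 B_ack=1000
After event 2: A_seq=1168 A_ack=0 B_seq=0 B_ack=1000
After event 3: A_seq=1168 A_ack=0 B_seq=0 B_ack=1168
After event 4: A_seq=1168 A_ack=74 B_seq=74 B_ack=1168

1168 74 74 1168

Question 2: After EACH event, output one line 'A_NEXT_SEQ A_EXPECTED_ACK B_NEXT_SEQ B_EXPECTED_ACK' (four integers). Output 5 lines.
1000 0 0 1000
1051 0 0 1000
1168 0 0 1000
1168 0 0 1168
1168 74 74 1168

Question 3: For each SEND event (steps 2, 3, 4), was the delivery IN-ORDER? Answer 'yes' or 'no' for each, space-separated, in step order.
Step 2: SEND seq=1051 -> out-of-order
Step 3: SEND seq=1000 -> in-order
Step 4: SEND seq=0 -> in-order

Answer: no yes yes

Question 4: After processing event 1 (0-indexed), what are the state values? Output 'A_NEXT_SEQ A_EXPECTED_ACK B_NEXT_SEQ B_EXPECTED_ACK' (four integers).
After event 0: A_seq=1000 A_ack=0 B_seq=0 B_ack=1000
After event 1: A_seq=1051 A_ack=0 B_seq=0 B_ack=1000

1051 0 0 1000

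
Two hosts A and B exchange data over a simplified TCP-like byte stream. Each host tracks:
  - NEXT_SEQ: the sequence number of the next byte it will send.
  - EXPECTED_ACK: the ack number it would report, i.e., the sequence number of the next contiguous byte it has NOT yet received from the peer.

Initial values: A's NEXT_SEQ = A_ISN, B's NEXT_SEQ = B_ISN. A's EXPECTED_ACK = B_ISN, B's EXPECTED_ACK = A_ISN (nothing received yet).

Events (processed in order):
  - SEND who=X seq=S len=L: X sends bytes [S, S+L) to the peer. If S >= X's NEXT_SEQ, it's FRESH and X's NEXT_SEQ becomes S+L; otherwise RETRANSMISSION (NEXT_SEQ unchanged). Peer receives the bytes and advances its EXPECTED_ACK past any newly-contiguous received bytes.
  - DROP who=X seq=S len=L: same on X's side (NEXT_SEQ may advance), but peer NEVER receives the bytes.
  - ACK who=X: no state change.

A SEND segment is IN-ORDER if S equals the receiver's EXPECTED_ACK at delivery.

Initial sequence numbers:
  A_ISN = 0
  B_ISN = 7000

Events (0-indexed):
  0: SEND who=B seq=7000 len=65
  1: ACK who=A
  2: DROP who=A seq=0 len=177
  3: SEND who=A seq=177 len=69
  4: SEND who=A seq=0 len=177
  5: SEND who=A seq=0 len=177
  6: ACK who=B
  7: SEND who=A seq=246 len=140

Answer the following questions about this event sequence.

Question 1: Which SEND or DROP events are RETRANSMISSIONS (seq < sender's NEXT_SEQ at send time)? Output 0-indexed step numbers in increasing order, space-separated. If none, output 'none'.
Step 0: SEND seq=7000 -> fresh
Step 2: DROP seq=0 -> fresh
Step 3: SEND seq=177 -> fresh
Step 4: SEND seq=0 -> retransmit
Step 5: SEND seq=0 -> retransmit
Step 7: SEND seq=246 -> fresh

Answer: 4 5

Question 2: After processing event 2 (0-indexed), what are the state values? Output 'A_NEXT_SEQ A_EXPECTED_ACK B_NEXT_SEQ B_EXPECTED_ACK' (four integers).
After event 0: A_seq=0 A_ack=7065 B_seq=7065 B_ack=0
After event 1: A_seq=0 A_ack=7065 B_seq=7065 B_ack=0
After event 2: A_seq=177 A_ack=7065 B_seq=7065 B_ack=0

177 7065 7065 0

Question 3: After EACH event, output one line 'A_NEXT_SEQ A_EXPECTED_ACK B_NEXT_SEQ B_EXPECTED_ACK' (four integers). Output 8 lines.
0 7065 7065 0
0 7065 7065 0
177 7065 7065 0
246 7065 7065 0
246 7065 7065 246
246 7065 7065 246
246 7065 7065 246
386 7065 7065 386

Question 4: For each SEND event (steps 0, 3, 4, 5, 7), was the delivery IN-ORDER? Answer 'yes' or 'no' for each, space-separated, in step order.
Step 0: SEND seq=7000 -> in-order
Step 3: SEND seq=177 -> out-of-order
Step 4: SEND seq=0 -> in-order
Step 5: SEND seq=0 -> out-of-order
Step 7: SEND seq=246 -> in-order

Answer: yes no yes no yes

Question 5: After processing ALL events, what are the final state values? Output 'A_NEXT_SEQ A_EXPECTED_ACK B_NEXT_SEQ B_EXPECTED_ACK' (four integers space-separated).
Answer: 386 7065 7065 386

Derivation:
After event 0: A_seq=0 A_ack=7065 B_seq=7065 B_ack=0
After event 1: A_seq=0 A_ack=7065 B_seq=7065 B_ack=0
After event 2: A_seq=177 A_ack=7065 B_seq=7065 B_ack=0
After event 3: A_seq=246 A_ack=7065 B_seq=7065 B_ack=0
After event 4: A_seq=246 A_ack=7065 B_seq=7065 B_ack=246
After event 5: A_seq=246 A_ack=7065 B_seq=7065 B_ack=246
After event 6: A_seq=246 A_ack=7065 B_seq=7065 B_ack=246
After event 7: A_seq=386 A_ack=7065 B_seq=7065 B_ack=386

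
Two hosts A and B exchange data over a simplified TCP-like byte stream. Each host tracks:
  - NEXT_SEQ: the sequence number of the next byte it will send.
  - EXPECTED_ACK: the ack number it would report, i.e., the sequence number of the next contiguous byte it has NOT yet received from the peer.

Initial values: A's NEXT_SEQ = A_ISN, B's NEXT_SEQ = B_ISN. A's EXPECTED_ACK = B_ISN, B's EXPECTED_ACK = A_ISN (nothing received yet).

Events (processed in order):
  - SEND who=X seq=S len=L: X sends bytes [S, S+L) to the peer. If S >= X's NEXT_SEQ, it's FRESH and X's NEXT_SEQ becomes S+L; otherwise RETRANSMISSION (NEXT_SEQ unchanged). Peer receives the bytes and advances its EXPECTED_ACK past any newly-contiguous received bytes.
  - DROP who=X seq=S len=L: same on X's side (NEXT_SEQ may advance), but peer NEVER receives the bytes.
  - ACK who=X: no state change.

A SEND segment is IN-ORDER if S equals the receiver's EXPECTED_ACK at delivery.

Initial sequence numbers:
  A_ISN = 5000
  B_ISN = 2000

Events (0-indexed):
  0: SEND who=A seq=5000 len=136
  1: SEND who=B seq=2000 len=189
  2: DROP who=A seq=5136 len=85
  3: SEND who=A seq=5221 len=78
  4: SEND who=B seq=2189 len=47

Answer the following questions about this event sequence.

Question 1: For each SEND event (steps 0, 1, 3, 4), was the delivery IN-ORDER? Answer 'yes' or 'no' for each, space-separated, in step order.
Step 0: SEND seq=5000 -> in-order
Step 1: SEND seq=2000 -> in-order
Step 3: SEND seq=5221 -> out-of-order
Step 4: SEND seq=2189 -> in-order

Answer: yes yes no yes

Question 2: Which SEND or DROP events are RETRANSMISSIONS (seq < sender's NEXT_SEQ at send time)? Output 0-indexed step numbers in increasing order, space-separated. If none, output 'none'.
Answer: none

Derivation:
Step 0: SEND seq=5000 -> fresh
Step 1: SEND seq=2000 -> fresh
Step 2: DROP seq=5136 -> fresh
Step 3: SEND seq=5221 -> fresh
Step 4: SEND seq=2189 -> fresh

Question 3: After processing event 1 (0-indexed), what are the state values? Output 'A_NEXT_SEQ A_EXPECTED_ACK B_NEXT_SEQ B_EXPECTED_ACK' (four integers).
After event 0: A_seq=5136 A_ack=2000 B_seq=2000 B_ack=5136
After event 1: A_seq=5136 A_ack=2189 B_seq=2189 B_ack=5136

5136 2189 2189 5136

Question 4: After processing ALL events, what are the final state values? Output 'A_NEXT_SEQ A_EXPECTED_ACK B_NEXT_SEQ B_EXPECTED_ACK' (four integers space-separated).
Answer: 5299 2236 2236 5136

Derivation:
After event 0: A_seq=5136 A_ack=2000 B_seq=2000 B_ack=5136
After event 1: A_seq=5136 A_ack=2189 B_seq=2189 B_ack=5136
After event 2: A_seq=5221 A_ack=2189 B_seq=2189 B_ack=5136
After event 3: A_seq=5299 A_ack=2189 B_seq=2189 B_ack=5136
After event 4: A_seq=5299 A_ack=2236 B_seq=2236 B_ack=5136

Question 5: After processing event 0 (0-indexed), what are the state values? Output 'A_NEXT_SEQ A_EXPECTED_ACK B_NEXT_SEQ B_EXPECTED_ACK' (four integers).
After event 0: A_seq=5136 A_ack=2000 B_seq=2000 B_ack=5136

5136 2000 2000 5136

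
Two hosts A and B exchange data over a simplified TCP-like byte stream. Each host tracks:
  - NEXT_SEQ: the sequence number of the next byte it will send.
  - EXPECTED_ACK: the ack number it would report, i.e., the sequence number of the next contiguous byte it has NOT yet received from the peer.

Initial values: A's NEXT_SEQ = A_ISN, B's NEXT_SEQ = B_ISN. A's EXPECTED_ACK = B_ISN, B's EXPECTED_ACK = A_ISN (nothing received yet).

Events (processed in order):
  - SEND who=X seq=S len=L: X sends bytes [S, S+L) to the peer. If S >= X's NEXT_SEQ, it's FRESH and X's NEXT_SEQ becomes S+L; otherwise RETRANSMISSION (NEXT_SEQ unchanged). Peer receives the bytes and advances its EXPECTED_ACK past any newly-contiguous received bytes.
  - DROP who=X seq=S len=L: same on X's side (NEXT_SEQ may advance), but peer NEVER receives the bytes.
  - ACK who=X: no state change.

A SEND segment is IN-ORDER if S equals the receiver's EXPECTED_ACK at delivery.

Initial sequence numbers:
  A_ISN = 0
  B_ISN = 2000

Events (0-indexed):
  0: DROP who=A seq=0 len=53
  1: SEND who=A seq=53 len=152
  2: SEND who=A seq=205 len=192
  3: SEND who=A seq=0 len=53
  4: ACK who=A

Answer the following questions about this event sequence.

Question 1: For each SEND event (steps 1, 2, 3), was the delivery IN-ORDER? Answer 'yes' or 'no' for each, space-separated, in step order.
Step 1: SEND seq=53 -> out-of-order
Step 2: SEND seq=205 -> out-of-order
Step 3: SEND seq=0 -> in-order

Answer: no no yes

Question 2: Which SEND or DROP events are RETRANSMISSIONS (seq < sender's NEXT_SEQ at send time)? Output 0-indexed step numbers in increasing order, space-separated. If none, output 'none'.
Step 0: DROP seq=0 -> fresh
Step 1: SEND seq=53 -> fresh
Step 2: SEND seq=205 -> fresh
Step 3: SEND seq=0 -> retransmit

Answer: 3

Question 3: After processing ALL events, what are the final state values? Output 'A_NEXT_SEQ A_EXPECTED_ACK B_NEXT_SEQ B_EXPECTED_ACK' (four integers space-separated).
Answer: 397 2000 2000 397

Derivation:
After event 0: A_seq=53 A_ack=2000 B_seq=2000 B_ack=0
After event 1: A_seq=205 A_ack=2000 B_seq=2000 B_ack=0
After event 2: A_seq=397 A_ack=2000 B_seq=2000 B_ack=0
After event 3: A_seq=397 A_ack=2000 B_seq=2000 B_ack=397
After event 4: A_seq=397 A_ack=2000 B_seq=2000 B_ack=397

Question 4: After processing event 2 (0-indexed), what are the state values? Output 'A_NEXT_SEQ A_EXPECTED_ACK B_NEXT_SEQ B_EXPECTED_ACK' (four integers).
After event 0: A_seq=53 A_ack=2000 B_seq=2000 B_ack=0
After event 1: A_seq=205 A_ack=2000 B_seq=2000 B_ack=0
After event 2: A_seq=397 A_ack=2000 B_seq=2000 B_ack=0

397 2000 2000 0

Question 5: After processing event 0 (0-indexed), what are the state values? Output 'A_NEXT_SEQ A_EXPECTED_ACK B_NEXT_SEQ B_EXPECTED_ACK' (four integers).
After event 0: A_seq=53 A_ack=2000 B_seq=2000 B_ack=0

53 2000 2000 0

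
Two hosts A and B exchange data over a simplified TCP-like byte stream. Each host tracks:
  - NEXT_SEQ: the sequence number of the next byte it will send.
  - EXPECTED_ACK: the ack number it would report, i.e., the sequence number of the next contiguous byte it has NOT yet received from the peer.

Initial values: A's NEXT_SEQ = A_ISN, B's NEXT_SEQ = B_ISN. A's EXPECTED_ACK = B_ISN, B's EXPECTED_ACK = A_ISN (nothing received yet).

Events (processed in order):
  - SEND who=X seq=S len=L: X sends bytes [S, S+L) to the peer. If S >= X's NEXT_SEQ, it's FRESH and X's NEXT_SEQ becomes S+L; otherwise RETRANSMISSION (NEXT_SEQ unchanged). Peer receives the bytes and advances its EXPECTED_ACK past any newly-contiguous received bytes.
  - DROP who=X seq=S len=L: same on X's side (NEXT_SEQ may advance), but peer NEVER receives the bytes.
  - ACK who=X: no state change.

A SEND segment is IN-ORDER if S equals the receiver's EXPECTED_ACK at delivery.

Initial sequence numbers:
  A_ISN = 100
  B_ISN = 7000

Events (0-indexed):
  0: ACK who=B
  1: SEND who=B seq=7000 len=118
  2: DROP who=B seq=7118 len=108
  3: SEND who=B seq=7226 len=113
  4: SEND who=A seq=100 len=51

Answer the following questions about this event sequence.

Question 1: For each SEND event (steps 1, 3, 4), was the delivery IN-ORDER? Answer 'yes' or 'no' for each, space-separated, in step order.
Step 1: SEND seq=7000 -> in-order
Step 3: SEND seq=7226 -> out-of-order
Step 4: SEND seq=100 -> in-order

Answer: yes no yes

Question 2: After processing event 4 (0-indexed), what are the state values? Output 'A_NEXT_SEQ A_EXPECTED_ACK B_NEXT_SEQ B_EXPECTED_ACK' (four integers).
After event 0: A_seq=100 A_ack=7000 B_seq=7000 B_ack=100
After event 1: A_seq=100 A_ack=7118 B_seq=7118 B_ack=100
After event 2: A_seq=100 A_ack=7118 B_seq=7226 B_ack=100
After event 3: A_seq=100 A_ack=7118 B_seq=7339 B_ack=100
After event 4: A_seq=151 A_ack=7118 B_seq=7339 B_ack=151

151 7118 7339 151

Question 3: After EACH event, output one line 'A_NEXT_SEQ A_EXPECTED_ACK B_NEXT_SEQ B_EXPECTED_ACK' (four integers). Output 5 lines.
100 7000 7000 100
100 7118 7118 100
100 7118 7226 100
100 7118 7339 100
151 7118 7339 151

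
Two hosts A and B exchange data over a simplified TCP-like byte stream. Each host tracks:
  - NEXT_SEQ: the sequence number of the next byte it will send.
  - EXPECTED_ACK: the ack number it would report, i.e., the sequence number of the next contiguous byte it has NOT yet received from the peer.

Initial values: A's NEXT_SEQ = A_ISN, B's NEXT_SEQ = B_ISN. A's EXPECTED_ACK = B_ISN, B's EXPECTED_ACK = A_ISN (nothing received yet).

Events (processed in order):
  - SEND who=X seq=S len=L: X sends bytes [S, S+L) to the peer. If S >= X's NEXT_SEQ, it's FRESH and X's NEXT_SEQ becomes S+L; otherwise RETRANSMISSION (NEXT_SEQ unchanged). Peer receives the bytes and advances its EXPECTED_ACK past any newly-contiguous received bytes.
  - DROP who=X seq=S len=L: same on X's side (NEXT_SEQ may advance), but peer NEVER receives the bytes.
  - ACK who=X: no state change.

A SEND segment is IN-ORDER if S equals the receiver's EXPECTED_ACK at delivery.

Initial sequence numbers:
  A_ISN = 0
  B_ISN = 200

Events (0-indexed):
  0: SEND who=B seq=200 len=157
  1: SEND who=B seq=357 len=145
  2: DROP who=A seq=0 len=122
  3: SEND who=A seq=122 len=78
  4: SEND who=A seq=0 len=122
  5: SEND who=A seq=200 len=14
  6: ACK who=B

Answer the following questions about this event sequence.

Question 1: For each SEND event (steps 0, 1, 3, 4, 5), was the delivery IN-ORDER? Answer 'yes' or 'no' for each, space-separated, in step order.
Step 0: SEND seq=200 -> in-order
Step 1: SEND seq=357 -> in-order
Step 3: SEND seq=122 -> out-of-order
Step 4: SEND seq=0 -> in-order
Step 5: SEND seq=200 -> in-order

Answer: yes yes no yes yes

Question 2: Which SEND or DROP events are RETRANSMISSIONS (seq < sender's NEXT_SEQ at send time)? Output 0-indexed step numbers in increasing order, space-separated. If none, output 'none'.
Answer: 4

Derivation:
Step 0: SEND seq=200 -> fresh
Step 1: SEND seq=357 -> fresh
Step 2: DROP seq=0 -> fresh
Step 3: SEND seq=122 -> fresh
Step 4: SEND seq=0 -> retransmit
Step 5: SEND seq=200 -> fresh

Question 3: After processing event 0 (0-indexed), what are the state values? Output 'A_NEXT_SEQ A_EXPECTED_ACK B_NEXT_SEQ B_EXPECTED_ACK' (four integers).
After event 0: A_seq=0 A_ack=357 B_seq=357 B_ack=0

0 357 357 0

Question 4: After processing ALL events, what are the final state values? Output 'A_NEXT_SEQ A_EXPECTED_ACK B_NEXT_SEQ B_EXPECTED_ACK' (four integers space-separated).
After event 0: A_seq=0 A_ack=357 B_seq=357 B_ack=0
After event 1: A_seq=0 A_ack=502 B_seq=502 B_ack=0
After event 2: A_seq=122 A_ack=502 B_seq=502 B_ack=0
After event 3: A_seq=200 A_ack=502 B_seq=502 B_ack=0
After event 4: A_seq=200 A_ack=502 B_seq=502 B_ack=200
After event 5: A_seq=214 A_ack=502 B_seq=502 B_ack=214
After event 6: A_seq=214 A_ack=502 B_seq=502 B_ack=214

Answer: 214 502 502 214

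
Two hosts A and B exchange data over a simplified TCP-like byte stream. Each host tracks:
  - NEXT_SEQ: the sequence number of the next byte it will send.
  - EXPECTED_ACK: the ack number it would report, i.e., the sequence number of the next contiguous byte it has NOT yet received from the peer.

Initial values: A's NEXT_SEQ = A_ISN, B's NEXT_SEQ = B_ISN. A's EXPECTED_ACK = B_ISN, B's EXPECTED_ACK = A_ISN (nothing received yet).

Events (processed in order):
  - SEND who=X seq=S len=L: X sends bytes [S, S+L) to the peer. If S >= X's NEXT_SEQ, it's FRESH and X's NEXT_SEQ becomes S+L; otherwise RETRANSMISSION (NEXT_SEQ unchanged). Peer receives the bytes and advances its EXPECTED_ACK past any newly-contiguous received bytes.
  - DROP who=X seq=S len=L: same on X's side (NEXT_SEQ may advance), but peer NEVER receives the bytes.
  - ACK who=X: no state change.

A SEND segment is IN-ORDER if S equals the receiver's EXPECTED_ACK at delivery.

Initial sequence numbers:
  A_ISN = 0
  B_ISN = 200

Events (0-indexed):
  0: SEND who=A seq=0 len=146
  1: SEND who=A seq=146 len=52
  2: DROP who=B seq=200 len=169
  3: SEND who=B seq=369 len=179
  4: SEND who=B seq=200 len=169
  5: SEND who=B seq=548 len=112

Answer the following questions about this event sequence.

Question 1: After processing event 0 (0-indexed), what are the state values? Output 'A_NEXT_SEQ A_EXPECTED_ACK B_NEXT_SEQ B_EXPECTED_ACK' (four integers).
After event 0: A_seq=146 A_ack=200 B_seq=200 B_ack=146

146 200 200 146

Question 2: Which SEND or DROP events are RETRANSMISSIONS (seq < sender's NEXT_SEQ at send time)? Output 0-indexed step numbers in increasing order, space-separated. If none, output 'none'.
Answer: 4

Derivation:
Step 0: SEND seq=0 -> fresh
Step 1: SEND seq=146 -> fresh
Step 2: DROP seq=200 -> fresh
Step 3: SEND seq=369 -> fresh
Step 4: SEND seq=200 -> retransmit
Step 5: SEND seq=548 -> fresh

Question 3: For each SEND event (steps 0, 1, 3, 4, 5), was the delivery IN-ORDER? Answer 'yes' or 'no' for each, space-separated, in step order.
Step 0: SEND seq=0 -> in-order
Step 1: SEND seq=146 -> in-order
Step 3: SEND seq=369 -> out-of-order
Step 4: SEND seq=200 -> in-order
Step 5: SEND seq=548 -> in-order

Answer: yes yes no yes yes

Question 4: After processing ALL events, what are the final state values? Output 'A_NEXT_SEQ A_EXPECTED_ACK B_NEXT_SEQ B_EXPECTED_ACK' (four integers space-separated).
Answer: 198 660 660 198

Derivation:
After event 0: A_seq=146 A_ack=200 B_seq=200 B_ack=146
After event 1: A_seq=198 A_ack=200 B_seq=200 B_ack=198
After event 2: A_seq=198 A_ack=200 B_seq=369 B_ack=198
After event 3: A_seq=198 A_ack=200 B_seq=548 B_ack=198
After event 4: A_seq=198 A_ack=548 B_seq=548 B_ack=198
After event 5: A_seq=198 A_ack=660 B_seq=660 B_ack=198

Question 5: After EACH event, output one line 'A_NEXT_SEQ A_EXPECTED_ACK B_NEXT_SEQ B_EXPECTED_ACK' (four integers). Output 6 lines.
146 200 200 146
198 200 200 198
198 200 369 198
198 200 548 198
198 548 548 198
198 660 660 198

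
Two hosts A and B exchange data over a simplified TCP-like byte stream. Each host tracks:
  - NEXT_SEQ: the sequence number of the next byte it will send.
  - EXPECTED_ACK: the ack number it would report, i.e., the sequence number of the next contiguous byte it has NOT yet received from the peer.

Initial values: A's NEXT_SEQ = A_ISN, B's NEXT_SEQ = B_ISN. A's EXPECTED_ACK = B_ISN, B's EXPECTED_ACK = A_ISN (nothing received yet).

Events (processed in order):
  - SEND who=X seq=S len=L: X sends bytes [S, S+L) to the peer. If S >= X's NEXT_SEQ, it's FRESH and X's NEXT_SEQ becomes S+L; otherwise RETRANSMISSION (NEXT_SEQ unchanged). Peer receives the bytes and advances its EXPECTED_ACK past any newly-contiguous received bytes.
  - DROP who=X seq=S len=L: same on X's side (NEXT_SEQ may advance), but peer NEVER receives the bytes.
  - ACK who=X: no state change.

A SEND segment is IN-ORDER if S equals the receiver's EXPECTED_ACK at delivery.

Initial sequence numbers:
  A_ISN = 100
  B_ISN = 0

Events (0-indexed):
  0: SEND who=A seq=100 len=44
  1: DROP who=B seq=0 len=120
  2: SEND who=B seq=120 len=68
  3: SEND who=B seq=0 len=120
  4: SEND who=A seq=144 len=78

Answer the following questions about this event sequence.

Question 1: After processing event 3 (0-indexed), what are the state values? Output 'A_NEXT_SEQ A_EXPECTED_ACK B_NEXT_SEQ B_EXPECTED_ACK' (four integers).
After event 0: A_seq=144 A_ack=0 B_seq=0 B_ack=144
After event 1: A_seq=144 A_ack=0 B_seq=120 B_ack=144
After event 2: A_seq=144 A_ack=0 B_seq=188 B_ack=144
After event 3: A_seq=144 A_ack=188 B_seq=188 B_ack=144

144 188 188 144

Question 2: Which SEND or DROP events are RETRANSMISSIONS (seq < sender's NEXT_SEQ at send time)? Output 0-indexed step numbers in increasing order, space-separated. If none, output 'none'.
Step 0: SEND seq=100 -> fresh
Step 1: DROP seq=0 -> fresh
Step 2: SEND seq=120 -> fresh
Step 3: SEND seq=0 -> retransmit
Step 4: SEND seq=144 -> fresh

Answer: 3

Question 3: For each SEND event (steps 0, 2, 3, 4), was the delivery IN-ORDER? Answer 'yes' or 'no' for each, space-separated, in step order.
Step 0: SEND seq=100 -> in-order
Step 2: SEND seq=120 -> out-of-order
Step 3: SEND seq=0 -> in-order
Step 4: SEND seq=144 -> in-order

Answer: yes no yes yes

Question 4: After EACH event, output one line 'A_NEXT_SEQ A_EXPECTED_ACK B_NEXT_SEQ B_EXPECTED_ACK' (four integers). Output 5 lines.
144 0 0 144
144 0 120 144
144 0 188 144
144 188 188 144
222 188 188 222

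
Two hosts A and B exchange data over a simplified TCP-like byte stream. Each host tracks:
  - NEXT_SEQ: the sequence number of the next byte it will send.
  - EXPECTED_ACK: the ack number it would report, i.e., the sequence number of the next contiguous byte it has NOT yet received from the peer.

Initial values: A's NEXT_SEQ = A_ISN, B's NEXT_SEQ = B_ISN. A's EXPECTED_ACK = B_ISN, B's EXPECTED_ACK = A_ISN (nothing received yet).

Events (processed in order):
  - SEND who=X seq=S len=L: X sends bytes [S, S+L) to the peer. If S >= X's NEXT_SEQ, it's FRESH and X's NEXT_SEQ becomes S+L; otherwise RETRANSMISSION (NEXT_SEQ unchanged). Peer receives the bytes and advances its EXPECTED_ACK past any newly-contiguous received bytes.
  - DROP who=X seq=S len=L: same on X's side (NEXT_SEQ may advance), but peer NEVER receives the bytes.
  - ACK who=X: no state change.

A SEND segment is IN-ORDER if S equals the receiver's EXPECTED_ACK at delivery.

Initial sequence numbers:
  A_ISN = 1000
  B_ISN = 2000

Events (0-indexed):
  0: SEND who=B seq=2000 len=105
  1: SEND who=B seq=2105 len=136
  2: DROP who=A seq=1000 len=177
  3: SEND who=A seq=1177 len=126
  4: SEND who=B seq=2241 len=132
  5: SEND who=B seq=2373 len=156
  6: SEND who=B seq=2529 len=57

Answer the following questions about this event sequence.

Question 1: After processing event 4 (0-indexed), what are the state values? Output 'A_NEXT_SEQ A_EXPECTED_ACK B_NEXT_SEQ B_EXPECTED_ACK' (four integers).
After event 0: A_seq=1000 A_ack=2105 B_seq=2105 B_ack=1000
After event 1: A_seq=1000 A_ack=2241 B_seq=2241 B_ack=1000
After event 2: A_seq=1177 A_ack=2241 B_seq=2241 B_ack=1000
After event 3: A_seq=1303 A_ack=2241 B_seq=2241 B_ack=1000
After event 4: A_seq=1303 A_ack=2373 B_seq=2373 B_ack=1000

1303 2373 2373 1000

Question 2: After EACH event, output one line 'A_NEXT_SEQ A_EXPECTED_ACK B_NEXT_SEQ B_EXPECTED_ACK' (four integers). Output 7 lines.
1000 2105 2105 1000
1000 2241 2241 1000
1177 2241 2241 1000
1303 2241 2241 1000
1303 2373 2373 1000
1303 2529 2529 1000
1303 2586 2586 1000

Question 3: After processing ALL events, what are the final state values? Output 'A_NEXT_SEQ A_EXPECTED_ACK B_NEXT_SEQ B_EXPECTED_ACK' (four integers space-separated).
Answer: 1303 2586 2586 1000

Derivation:
After event 0: A_seq=1000 A_ack=2105 B_seq=2105 B_ack=1000
After event 1: A_seq=1000 A_ack=2241 B_seq=2241 B_ack=1000
After event 2: A_seq=1177 A_ack=2241 B_seq=2241 B_ack=1000
After event 3: A_seq=1303 A_ack=2241 B_seq=2241 B_ack=1000
After event 4: A_seq=1303 A_ack=2373 B_seq=2373 B_ack=1000
After event 5: A_seq=1303 A_ack=2529 B_seq=2529 B_ack=1000
After event 6: A_seq=1303 A_ack=2586 B_seq=2586 B_ack=1000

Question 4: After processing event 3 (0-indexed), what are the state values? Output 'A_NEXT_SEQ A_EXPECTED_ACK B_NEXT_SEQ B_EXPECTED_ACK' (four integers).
After event 0: A_seq=1000 A_ack=2105 B_seq=2105 B_ack=1000
After event 1: A_seq=1000 A_ack=2241 B_seq=2241 B_ack=1000
After event 2: A_seq=1177 A_ack=2241 B_seq=2241 B_ack=1000
After event 3: A_seq=1303 A_ack=2241 B_seq=2241 B_ack=1000

1303 2241 2241 1000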